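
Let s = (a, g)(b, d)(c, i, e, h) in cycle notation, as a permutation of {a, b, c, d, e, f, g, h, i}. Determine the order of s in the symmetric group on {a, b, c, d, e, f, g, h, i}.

The cycle type of s is (4, 2, 2, 1).
Since disjoint cycles commute, ord(s) = lcm(4, 2, 2) = 4.

4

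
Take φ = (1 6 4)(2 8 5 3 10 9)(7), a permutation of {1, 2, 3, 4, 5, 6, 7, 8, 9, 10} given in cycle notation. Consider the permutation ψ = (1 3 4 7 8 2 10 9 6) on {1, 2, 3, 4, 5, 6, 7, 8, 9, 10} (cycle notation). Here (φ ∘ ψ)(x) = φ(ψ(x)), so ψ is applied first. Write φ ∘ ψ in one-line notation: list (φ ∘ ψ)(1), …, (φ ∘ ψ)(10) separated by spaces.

For each element, apply ψ then φ: 1 → 3 → 10; 2 → 10 → 9; 3 → 4 → 1; 4 → 7 → 7; 5 → 5 → 3; 6 → 1 → 6; 7 → 8 → 5; 8 → 2 → 8; 9 → 6 → 4; 10 → 9 → 2.
So φ ∘ ψ in one-line form is 10 9 1 7 3 6 5 8 4 2.

10 9 1 7 3 6 5 8 4 2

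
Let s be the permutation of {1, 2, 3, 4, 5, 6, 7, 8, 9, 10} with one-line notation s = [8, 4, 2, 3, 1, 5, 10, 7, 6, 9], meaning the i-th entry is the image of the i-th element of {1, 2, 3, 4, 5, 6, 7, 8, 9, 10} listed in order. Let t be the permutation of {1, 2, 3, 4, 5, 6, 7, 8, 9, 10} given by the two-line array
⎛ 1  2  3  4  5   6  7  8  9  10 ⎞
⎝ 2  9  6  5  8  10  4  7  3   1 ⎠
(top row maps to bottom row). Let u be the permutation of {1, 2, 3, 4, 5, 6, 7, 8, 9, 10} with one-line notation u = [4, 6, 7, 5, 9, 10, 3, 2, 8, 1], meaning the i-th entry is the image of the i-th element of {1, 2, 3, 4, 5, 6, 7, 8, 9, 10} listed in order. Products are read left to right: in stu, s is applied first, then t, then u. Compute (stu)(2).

Apply the permutations in order: s(2) = 4, then t(4) = 5, then u(5) = 9. So (stu)(2) = 9.

9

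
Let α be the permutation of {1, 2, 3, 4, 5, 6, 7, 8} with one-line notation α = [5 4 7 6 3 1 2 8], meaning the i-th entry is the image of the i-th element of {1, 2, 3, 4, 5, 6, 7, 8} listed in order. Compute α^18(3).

Tracing 3 → 7 → … returns to 3 after 7 steps, so 3 lies in a 7-cycle (1, 5, 3, 7, 2, 4, 6).
Powers repeat with period 7 on this cycle, and 18 mod 7 = 4, so α^18(3) = α^4(3).
Stepping 4 places around the cycle: 3 → 7 → 2 → 4 → 6.

6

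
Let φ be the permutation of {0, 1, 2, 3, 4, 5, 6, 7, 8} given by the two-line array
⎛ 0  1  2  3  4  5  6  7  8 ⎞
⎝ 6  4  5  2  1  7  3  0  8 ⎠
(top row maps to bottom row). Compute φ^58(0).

Tracing 0 → 6 → … returns to 0 after 6 steps, so 0 lies in a 6-cycle (0, 6, 3, 2, 5, 7).
On a 6-cycle, φ^6 is the identity, so φ^58 = φ^4 there (58 ≡ 4 mod 6).
Advancing 4 steps from 0: 0 → 6 → 3 → 2 → 5.

5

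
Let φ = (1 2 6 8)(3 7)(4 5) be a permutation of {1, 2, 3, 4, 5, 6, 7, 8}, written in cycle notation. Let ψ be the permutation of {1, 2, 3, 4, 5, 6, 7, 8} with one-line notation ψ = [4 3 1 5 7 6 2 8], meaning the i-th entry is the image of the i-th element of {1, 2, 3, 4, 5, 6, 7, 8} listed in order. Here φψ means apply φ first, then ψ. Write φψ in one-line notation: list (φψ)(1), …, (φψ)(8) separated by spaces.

3 6 2 7 5 8 1 4

(φψ)(x) = ψ(φ(x)). Computing each image: ψ(φ(1)) = ψ(2) = 3, ψ(φ(2)) = ψ(6) = 6, ψ(φ(3)) = ψ(7) = 2, ψ(φ(4)) = ψ(5) = 7, ψ(φ(5)) = ψ(4) = 5, ψ(φ(6)) = ψ(8) = 8, ψ(φ(7)) = ψ(3) = 1, ψ(φ(8)) = ψ(1) = 4.
Hence φψ = [3 6 2 7 5 8 1 4].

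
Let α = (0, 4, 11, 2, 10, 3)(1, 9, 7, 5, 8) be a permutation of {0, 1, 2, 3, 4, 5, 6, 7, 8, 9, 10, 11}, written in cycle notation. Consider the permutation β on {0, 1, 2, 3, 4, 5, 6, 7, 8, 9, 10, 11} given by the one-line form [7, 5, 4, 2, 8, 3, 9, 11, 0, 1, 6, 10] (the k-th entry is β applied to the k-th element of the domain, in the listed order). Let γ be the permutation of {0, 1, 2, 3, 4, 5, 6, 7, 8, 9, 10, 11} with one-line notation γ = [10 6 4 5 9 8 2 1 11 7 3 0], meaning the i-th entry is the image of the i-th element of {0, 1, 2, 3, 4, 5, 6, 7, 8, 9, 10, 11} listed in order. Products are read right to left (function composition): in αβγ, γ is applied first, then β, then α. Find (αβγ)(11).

5

(αβγ)(11) = α(β(γ(11))). γ(11) = 0, then β(0) = 7, then α(7) = 5, so the result is 5.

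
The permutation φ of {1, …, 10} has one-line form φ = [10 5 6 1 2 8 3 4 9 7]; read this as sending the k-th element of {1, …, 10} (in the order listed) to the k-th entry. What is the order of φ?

14

The disjoint-cycle form of φ has cycle lengths 7, 2, 1.
The order of φ is the least common multiple of its cycle lengths: lcm(7, 2) = 14.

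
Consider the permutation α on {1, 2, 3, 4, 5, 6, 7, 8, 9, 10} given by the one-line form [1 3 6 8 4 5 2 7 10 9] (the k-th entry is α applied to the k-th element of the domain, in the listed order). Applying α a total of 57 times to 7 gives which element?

2

Tracing 7 → 2 → … returns to 7 after 7 steps, so 7 lies in a 7-cycle (2 3 6 5 4 8 7).
On a 7-cycle, α^7 is the identity, so α^57 = α^1 there (57 ≡ 1 mod 7).
Stepping 1 place around the cycle: 7 → 2.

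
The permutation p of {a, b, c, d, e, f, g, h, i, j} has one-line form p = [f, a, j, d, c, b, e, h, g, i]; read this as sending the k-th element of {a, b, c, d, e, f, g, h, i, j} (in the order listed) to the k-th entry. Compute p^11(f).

Tracing f → b → … returns to f after 3 steps, so f lies in a 3-cycle (a f b).
Powers repeat with period 3 on this cycle, and 11 mod 3 = 2, so p^11(f) = p^2(f).
Advancing 2 steps from f: f → b → a.

a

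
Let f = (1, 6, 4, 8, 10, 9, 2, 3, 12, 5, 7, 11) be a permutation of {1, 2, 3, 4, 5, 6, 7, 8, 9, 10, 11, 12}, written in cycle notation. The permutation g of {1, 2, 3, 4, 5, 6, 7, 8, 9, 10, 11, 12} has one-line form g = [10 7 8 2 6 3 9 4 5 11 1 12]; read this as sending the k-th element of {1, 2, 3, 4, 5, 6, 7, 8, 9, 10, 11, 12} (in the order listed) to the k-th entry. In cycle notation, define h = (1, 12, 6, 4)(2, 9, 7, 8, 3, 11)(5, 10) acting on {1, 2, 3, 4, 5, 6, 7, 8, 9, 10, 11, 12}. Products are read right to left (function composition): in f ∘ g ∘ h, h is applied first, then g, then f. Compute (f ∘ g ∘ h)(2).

7

Chase 2: h(2) = 9; g(9) = 5; f(5) = 7. Hence (f ∘ g ∘ h)(2) = 7.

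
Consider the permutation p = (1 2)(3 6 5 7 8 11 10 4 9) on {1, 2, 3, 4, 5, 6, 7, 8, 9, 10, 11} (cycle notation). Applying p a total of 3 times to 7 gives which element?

7 lies in the 9-cycle (3 6 5 7 8 11 10 4 9).
Advancing 3 steps from 7: 7 → 8 → 11 → 10.

10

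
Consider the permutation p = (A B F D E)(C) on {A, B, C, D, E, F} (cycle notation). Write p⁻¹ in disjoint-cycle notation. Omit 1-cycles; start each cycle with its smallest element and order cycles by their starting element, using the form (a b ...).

Inverting a permutation written in cycle notation just reverses the order within every cycle.
After reversing and putting each cycle's least element first, p⁻¹ = (A E D F B).

(A E D F B)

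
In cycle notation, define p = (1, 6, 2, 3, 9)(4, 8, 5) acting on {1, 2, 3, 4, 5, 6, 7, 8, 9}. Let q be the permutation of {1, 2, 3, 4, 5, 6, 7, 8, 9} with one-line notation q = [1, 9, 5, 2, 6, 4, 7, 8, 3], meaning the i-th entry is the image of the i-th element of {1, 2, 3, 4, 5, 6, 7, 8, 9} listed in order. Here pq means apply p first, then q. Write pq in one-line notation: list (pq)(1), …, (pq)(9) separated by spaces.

(pq)(x) = q(p(x)). Computing each image: q(p(1)) = q(6) = 4, q(p(2)) = q(3) = 5, q(p(3)) = q(9) = 3, q(p(4)) = q(8) = 8, q(p(5)) = q(4) = 2, q(p(6)) = q(2) = 9, q(p(7)) = q(7) = 7, q(p(8)) = q(5) = 6, q(p(9)) = q(1) = 1.
Hence pq = [4 5 3 8 2 9 7 6 1].

4 5 3 8 2 9 7 6 1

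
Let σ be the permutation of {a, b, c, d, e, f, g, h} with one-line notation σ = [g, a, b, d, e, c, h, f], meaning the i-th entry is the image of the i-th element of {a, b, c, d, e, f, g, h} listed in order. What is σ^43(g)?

Tracing g → h → … returns to g after 6 steps, so g lies in a 6-cycle (a g h f c b).
On a 6-cycle, σ^6 is the identity, so σ^43 = σ^1 there (43 ≡ 1 mod 6).
Stepping 1 place around the cycle: g → h.

h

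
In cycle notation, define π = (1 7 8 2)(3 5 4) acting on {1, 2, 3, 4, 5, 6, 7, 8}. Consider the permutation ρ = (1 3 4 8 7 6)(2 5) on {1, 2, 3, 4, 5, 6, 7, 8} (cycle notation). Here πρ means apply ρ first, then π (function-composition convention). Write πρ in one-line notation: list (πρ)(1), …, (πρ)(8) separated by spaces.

For each element, apply ρ then π: 1 → 3 → 5; 2 → 5 → 4; 3 → 4 → 3; 4 → 8 → 2; 5 → 2 → 1; 6 → 1 → 7; 7 → 6 → 6; 8 → 7 → 8.
Collecting the images, πρ = [5 4 3 2 1 7 6 8].

5 4 3 2 1 7 6 8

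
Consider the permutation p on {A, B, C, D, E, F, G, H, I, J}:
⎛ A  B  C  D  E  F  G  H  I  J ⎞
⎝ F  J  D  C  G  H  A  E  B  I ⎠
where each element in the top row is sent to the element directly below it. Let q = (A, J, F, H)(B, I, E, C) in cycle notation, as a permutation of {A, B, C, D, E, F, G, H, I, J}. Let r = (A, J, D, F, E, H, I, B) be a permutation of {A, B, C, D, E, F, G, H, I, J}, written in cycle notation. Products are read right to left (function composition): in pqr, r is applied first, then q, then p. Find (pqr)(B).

Chase B: r(B) = A; q(A) = J; p(J) = I. Hence (pqr)(B) = I.

I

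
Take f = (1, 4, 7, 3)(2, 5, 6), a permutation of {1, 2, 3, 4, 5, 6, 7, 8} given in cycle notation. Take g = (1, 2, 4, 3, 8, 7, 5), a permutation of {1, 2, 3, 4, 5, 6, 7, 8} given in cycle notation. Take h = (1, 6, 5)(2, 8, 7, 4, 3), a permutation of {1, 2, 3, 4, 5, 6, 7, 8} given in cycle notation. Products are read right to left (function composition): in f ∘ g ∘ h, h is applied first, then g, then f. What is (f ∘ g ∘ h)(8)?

Apply the permutations in order: h(8) = 7, then g(7) = 5, then f(5) = 6. So (f ∘ g ∘ h)(8) = 6.

6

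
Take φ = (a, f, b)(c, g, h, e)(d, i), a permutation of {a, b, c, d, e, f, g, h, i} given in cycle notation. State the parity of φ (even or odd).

The cycle lengths are 4, 3, 2.
A cycle of length ℓ contributes ℓ−1 transpositions, so φ is a product of 3 + 2 + 1 = 6 transpositions — even.

even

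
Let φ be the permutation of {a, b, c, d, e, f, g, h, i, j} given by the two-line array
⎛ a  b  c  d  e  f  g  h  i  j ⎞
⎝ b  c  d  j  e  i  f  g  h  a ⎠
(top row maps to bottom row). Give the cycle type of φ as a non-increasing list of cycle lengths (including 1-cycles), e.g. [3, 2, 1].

The disjoint cycles are (a b c d j)(e)(f i h g), with lengths 5, 4, 1 in non-increasing order.

[5, 4, 1]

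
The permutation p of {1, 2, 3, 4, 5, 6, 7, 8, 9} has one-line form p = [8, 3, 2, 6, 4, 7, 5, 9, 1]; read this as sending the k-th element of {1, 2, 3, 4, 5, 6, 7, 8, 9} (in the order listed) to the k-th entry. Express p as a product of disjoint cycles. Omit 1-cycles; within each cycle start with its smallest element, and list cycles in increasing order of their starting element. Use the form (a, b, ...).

From 1: 1 → 8 → 9 → 1, closing the cycle (1, 8, 9).
Repeating from the next unused element and collecting all non-trivial cycles gives (1, 8, 9)(2, 3)(4, 6, 7, 5).

(1, 8, 9)(2, 3)(4, 6, 7, 5)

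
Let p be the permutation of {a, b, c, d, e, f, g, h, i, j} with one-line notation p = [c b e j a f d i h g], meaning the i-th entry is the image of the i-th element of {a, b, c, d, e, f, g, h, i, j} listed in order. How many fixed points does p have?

The fixed points (elements with p(x) = x) are {b, f}, so there are 2.

2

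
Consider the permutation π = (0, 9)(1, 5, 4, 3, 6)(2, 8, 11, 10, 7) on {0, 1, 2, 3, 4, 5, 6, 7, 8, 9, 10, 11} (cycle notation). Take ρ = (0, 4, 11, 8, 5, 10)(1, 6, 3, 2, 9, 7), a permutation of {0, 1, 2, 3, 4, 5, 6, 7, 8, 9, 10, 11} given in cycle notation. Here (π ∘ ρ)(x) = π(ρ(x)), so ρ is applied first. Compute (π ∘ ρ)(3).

8

(π ∘ ρ)(3) = π(ρ(3)). ρ(3) = 2, then π(2) = 8. So (π ∘ ρ)(3) = 8.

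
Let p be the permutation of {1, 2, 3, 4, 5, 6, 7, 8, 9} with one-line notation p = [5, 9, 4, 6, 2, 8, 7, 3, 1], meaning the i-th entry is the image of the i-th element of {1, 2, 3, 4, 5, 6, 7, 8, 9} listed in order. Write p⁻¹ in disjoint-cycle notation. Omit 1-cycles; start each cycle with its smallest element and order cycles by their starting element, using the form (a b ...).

(1 9 2 5)(3 8 6 4)

The cycle decomposition of p is (1 5 2 9)(3 4 6 8).
Reversing each cycle (and rotating so the smallest element leads) gives p⁻¹ = (1 9 2 5)(3 8 6 4).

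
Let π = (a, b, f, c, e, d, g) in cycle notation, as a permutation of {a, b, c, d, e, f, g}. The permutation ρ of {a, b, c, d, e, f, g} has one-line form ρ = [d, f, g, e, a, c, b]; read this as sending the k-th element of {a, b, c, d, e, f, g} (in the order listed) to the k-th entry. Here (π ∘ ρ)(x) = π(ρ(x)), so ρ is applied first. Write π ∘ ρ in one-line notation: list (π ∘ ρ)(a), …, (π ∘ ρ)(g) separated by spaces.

(π ∘ ρ)(x) = π(ρ(x)). Computing each image: π(ρ(a)) = π(d) = g, π(ρ(b)) = π(f) = c, π(ρ(c)) = π(g) = a, π(ρ(d)) = π(e) = d, π(ρ(e)) = π(a) = b, π(ρ(f)) = π(c) = e, π(ρ(g)) = π(b) = f.
Hence π ∘ ρ = [g c a d b e f].

g c a d b e f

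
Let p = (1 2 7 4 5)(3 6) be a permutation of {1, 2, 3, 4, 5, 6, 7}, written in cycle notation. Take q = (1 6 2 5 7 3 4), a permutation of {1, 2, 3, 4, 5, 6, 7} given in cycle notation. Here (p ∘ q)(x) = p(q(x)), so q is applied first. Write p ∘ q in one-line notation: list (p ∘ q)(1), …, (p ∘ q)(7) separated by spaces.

3 1 5 2 4 7 6

(p ∘ q)(x) = p(q(x)). Computing each image: p(q(1)) = p(6) = 3, p(q(2)) = p(5) = 1, p(q(3)) = p(4) = 5, p(q(4)) = p(1) = 2, p(q(5)) = p(7) = 4, p(q(6)) = p(2) = 7, p(q(7)) = p(3) = 6.
Hence p ∘ q = [3 1 5 2 4 7 6].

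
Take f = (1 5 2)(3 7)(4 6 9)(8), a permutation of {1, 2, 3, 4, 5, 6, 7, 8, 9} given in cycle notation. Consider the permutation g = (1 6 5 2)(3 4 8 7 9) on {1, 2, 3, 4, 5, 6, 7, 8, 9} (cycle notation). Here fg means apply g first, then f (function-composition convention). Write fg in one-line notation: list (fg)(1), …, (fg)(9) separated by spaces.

(fg)(x) = f(g(x)). Computing each image: f(g(1)) = f(6) = 9, f(g(2)) = f(1) = 5, f(g(3)) = f(4) = 6, f(g(4)) = f(8) = 8, f(g(5)) = f(2) = 1, f(g(6)) = f(5) = 2, f(g(7)) = f(9) = 4, f(g(8)) = f(7) = 3, f(g(9)) = f(3) = 7.
Hence fg = [9 5 6 8 1 2 4 3 7].

9 5 6 8 1 2 4 3 7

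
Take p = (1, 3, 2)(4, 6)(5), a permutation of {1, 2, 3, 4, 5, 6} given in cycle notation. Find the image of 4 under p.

In the cycle (4, 6), 4 is followed by 6, so p(4) = 6.

6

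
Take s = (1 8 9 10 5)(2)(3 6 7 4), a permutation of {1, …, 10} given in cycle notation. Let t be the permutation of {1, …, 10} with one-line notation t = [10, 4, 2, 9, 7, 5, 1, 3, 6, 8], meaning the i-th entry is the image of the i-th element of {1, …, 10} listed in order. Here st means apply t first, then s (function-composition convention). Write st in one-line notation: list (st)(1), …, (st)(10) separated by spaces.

Chase each element through t then s: 1 → 10 → 5; 2 → 4 → 3; 3 → 2 → 2; 4 → 9 → 10; 5 → 7 → 4; 6 → 5 → 1; 7 → 1 → 8; 8 → 3 → 6; 9 → 6 → 7; 10 → 8 → 9.
Collecting the images, st = [5 3 2 10 4 1 8 6 7 9].

5 3 2 10 4 1 8 6 7 9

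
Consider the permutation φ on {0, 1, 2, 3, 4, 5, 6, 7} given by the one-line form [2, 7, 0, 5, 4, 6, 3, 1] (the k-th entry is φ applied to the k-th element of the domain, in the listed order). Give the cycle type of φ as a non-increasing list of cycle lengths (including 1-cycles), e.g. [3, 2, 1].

[3, 2, 2, 1]

The disjoint cycles are (0 2)(1 7)(3 5 6)(4), with lengths 3, 2, 2, 1 in non-increasing order.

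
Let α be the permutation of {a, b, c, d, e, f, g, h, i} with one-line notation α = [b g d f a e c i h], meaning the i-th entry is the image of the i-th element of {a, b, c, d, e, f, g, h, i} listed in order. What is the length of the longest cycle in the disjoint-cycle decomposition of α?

Decomposing into disjoint cycles gives (a, b, g, c, d, f, e)(h, i); the longest has length 7.

7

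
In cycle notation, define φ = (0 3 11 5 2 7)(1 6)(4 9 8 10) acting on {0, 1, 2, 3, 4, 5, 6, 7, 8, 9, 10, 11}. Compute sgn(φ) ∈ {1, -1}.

The cycle lengths are 6, 4, 2.
A cycle is odd iff its length is even; φ has 3 even-length cycles, so sgn(φ) = (−1)^3 and φ is odd.

-1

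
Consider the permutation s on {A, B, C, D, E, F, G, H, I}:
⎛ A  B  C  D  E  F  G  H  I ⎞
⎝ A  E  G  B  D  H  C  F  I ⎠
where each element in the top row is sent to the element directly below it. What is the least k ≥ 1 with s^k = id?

6

Decomposing into disjoint cycles gives cycle lengths 3, 2, 2, 1, 1.
The order of s is the least common multiple of its cycle lengths: lcm(3, 2, 2) = 6.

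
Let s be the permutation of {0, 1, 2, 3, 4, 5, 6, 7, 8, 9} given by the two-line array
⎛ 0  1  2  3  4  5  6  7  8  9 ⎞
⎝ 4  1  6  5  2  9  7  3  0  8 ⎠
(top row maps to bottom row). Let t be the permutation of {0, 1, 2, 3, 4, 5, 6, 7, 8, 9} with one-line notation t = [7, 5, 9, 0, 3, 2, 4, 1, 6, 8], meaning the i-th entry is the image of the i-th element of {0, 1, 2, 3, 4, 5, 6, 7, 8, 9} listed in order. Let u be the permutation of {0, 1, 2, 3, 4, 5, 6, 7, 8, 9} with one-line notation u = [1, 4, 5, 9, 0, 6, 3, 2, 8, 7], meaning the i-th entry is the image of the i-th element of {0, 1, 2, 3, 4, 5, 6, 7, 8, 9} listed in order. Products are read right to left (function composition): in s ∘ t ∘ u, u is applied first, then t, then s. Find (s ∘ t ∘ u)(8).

7

Apply the permutations in order: u(8) = 8, then t(8) = 6, then s(6) = 7. So (s ∘ t ∘ u)(8) = 7.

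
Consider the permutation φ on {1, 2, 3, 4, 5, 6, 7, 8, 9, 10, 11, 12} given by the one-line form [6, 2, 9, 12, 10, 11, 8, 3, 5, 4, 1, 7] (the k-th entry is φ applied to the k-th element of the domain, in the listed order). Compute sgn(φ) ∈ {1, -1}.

-1

In disjoint-cycle form the cycle lengths are 8, 3, 1.
A cycle is odd iff its length is even; φ has 1 even-length cycle, so sgn(φ) = (−1)^1 and φ is odd.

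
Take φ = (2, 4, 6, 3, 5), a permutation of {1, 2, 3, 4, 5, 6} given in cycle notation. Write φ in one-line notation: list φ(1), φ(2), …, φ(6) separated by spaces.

Each element maps to the next entry in its cycle (wrapping to the front): 1→1, 2→4, 3→5, 4→6, 5→2, 6→3.
Listing these in domain order gives 1 4 5 6 2 3.

1 4 5 6 2 3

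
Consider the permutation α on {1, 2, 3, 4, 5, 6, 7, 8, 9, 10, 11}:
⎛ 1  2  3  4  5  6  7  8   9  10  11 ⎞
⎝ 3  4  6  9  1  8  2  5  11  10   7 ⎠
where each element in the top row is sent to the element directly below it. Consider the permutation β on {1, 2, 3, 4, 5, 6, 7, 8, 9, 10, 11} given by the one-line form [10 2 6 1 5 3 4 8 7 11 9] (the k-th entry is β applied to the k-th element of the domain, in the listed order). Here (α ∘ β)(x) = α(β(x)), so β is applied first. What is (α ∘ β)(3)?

8

(α ∘ β)(3) = α(β(3)). β(3) = 6, then α(6) = 8. So (α ∘ β)(3) = 8.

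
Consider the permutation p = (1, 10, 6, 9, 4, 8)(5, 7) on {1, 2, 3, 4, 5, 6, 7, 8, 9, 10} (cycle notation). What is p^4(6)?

6 lies in the 6-cycle (1, 10, 6, 9, 4, 8).
Stepping 4 places around the cycle: 6 → 9 → 4 → 8 → 1.

1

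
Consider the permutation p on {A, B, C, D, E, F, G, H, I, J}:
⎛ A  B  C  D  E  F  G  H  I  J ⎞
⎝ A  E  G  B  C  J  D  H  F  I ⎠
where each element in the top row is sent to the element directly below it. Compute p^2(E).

Tracing E → C → … returns to E after 5 steps, so E lies in a 5-cycle (B, E, C, G, D).
Advancing 2 steps from E: E → C → G.

G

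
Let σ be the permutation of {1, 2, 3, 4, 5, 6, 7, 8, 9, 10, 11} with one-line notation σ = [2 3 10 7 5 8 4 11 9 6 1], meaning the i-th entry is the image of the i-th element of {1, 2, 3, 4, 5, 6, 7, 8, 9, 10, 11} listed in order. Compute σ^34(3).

Tracing 3 → 10 → … returns to 3 after 7 steps, so 3 lies in a 7-cycle (1, 2, 3, 10, 6, 8, 11).
On a 7-cycle, σ^7 is the identity, so σ^34 = σ^6 there (34 ≡ 6 mod 7).
Stepping 6 places around the cycle: 3 → 10 → 6 → 8 → 11 → 1 → 2.

2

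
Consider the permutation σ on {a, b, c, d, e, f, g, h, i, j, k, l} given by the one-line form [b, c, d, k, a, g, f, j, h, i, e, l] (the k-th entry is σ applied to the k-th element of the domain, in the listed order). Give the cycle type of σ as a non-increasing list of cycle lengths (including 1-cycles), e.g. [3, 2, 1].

[6, 3, 2, 1]

The disjoint cycles are (a, b, c, d, k, e)(f, g)(h, j, i)(l), with lengths 6, 3, 2, 1 in non-increasing order.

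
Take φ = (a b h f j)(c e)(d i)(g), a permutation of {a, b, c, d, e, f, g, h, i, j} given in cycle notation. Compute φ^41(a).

b

a lies in the 5-cycle (a b h f j).
Since the cycle has length 5, φ^41 acts on it the same as φ^1 (41 mod 5 = 1).
Advancing 1 step from a: a → b.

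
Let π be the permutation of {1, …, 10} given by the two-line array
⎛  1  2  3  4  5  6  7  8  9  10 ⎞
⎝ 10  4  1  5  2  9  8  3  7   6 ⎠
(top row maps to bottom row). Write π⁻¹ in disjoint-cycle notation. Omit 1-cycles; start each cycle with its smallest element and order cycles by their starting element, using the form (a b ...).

First write π in disjoint cycles: (1 10 6 9 7 8 3)(2 4 5).
The inverse reverses every cycle; in canonical form, π⁻¹ = (1 3 8 7 9 6 10)(2 5 4).

(1 3 8 7 9 6 10)(2 5 4)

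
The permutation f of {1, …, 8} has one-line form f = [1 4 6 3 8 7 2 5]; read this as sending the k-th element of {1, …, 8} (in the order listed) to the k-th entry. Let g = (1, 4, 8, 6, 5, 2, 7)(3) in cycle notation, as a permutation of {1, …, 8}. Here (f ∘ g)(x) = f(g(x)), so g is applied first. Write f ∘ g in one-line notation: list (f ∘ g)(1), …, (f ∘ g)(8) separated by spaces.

Chase each element through g then f: 1 → 4 → 3; 2 → 7 → 2; 3 → 3 → 6; 4 → 8 → 5; 5 → 2 → 4; 6 → 5 → 8; 7 → 1 → 1; 8 → 6 → 7.
So f ∘ g in one-line form is 3 2 6 5 4 8 1 7.

3 2 6 5 4 8 1 7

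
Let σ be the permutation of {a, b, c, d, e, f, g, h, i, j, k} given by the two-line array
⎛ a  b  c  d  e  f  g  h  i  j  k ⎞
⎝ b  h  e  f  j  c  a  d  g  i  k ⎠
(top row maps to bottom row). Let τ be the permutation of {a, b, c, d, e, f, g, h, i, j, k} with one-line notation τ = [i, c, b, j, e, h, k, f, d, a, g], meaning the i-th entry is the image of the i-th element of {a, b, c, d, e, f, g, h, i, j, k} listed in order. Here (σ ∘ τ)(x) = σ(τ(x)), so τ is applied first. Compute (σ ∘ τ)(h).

τ(h) = f, then σ(f) = c; composing gives (σ ∘ τ)(h) = c.

c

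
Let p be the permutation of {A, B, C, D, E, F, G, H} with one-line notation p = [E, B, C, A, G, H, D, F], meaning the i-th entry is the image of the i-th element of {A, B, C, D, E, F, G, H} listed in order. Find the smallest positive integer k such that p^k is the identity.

Decomposing into disjoint cycles gives cycle lengths 4, 2, 1, 1.
The order of p is the least common multiple of its cycle lengths: lcm(4, 2) = 4.

4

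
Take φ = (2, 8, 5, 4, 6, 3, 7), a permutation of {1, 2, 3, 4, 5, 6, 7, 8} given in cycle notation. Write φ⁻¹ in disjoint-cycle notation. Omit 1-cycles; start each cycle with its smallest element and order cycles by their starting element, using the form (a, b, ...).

If φ sends a → b within a cycle, φ⁻¹ sends b → a; equivalently, reverse each cycle.
Reversing each cycle of φ and rotating so the smallest element leads gives (2, 7, 3, 6, 4, 5, 8).

(2, 7, 3, 6, 4, 5, 8)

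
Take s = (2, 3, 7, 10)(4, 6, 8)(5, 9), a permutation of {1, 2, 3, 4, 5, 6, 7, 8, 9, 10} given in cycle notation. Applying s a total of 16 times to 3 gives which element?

3

3 lies in the 4-cycle (2, 3, 7, 10).
Since the cycle has length 4, s^16 acts on it the same as s^0 (16 mod 4 = 0).
So s^16(3) = 3.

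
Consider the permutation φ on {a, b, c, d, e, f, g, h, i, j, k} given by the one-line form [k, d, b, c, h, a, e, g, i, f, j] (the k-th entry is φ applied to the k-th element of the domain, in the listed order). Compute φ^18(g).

g

Tracing g → e → … returns to g after 3 steps, so g lies in a 3-cycle (e h g).
Since the cycle has length 3, φ^18 acts on it the same as φ^0 (18 mod 3 = 0).
So φ^18(g) = g.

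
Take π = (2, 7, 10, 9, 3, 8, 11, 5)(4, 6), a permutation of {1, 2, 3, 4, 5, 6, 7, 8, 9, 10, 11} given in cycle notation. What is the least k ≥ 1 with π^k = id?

8

The cycle type of π is (8, 2, 1).
The order of π is the least common multiple of its cycle lengths: lcm(8, 2) = 8.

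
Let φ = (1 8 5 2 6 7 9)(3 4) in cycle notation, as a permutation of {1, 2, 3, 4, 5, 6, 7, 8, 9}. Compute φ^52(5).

5 lies in the 7-cycle (1 8 5 2 6 7 9).
On a 7-cycle, φ^7 is the identity, so φ^52 = φ^3 there (52 ≡ 3 mod 7).
Stepping 3 places around the cycle: 5 → 2 → 6 → 7.

7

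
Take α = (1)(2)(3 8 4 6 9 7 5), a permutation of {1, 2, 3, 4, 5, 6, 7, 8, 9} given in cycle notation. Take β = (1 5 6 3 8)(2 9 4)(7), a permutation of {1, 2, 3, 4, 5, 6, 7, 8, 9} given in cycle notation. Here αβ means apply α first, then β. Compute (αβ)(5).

8

(αβ)(5) = β(α(5)). α(5) = 3, then β(3) = 8. So (αβ)(5) = 8.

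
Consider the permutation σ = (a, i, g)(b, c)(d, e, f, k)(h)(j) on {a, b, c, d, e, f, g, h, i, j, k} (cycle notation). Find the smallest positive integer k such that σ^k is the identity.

The disjoint cycles have lengths 4, 3, 2, 1, 1.
Since disjoint cycles commute, ord(σ) = lcm(4, 3, 2) = 12.

12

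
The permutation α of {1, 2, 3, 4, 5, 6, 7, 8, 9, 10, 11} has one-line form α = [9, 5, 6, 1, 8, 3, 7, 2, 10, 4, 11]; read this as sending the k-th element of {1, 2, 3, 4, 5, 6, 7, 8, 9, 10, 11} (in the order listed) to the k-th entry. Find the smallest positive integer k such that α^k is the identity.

Writing α as disjoint cycles, the cycle lengths are 4, 3, 2, 1, 1.
Since disjoint cycles commute, ord(α) = lcm(4, 3, 2) = 12.

12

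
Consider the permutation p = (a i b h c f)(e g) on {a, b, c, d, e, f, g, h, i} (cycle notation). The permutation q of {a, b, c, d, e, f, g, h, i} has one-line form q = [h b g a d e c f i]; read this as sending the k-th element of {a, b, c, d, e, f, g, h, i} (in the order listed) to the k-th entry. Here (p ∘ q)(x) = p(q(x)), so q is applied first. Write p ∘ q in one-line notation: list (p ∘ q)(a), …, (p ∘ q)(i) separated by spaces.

(p ∘ q)(x) = p(q(x)). Computing each image: p(q(a)) = p(h) = c, p(q(b)) = p(b) = h, p(q(c)) = p(g) = e, p(q(d)) = p(a) = i, p(q(e)) = p(d) = d, p(q(f)) = p(e) = g, p(q(g)) = p(c) = f, p(q(h)) = p(f) = a, p(q(i)) = p(i) = b.
Hence p ∘ q = [c h e i d g f a b].

c h e i d g f a b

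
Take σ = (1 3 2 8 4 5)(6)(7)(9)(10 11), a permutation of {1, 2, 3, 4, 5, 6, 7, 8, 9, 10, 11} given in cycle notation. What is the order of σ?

6

The cycle type of σ is (6, 2, 1, 1, 1).
Since disjoint cycles commute, ord(σ) = lcm(6, 2) = 6.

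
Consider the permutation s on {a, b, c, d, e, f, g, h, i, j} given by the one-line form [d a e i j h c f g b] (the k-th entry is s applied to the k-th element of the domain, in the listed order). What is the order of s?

Writing s as disjoint cycles, the cycle lengths are 8, 2.
Since disjoint cycles commute, ord(s) = lcm(8, 2) = 8.

8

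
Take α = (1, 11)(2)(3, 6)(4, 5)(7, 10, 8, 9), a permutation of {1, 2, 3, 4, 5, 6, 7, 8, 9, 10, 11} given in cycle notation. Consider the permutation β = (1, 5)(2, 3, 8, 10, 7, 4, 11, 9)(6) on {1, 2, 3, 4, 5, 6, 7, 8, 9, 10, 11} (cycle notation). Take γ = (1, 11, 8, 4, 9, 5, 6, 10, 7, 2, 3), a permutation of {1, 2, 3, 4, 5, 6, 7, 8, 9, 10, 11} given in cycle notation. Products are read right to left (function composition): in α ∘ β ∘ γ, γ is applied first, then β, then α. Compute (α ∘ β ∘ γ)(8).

Apply the permutations in order: γ(8) = 4, then β(4) = 11, then α(11) = 1. So (α ∘ β ∘ γ)(8) = 1.

1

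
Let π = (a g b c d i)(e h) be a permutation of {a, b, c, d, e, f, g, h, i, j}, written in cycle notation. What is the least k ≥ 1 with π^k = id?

6

The cycle type of π is (6, 2, 1, 1).
The order is lcm(6, 2) = 6.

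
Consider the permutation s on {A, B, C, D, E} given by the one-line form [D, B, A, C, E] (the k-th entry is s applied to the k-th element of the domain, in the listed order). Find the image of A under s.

A is element number 1 of the domain, and entry number 1 of the one-line form is D, so s(A) = D.

D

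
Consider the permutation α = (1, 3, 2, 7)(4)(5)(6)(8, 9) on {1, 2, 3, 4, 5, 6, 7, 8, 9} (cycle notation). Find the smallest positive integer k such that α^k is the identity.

4

The disjoint cycles have lengths 4, 2, 1, 1, 1.
The order of α is the least common multiple of its cycle lengths: lcm(4, 2) = 4.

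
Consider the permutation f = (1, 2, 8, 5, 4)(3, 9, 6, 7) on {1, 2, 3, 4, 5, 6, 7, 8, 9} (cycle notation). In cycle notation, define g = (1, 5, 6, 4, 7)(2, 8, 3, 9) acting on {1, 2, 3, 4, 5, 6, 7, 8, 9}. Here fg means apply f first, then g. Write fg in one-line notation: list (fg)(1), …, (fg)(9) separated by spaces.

8 3 2 5 7 1 9 6 4

(fg)(x) = g(f(x)). Computing each image: g(f(1)) = g(2) = 8, g(f(2)) = g(8) = 3, g(f(3)) = g(9) = 2, g(f(4)) = g(1) = 5, g(f(5)) = g(4) = 7, g(f(6)) = g(7) = 1, g(f(7)) = g(3) = 9, g(f(8)) = g(5) = 6, g(f(9)) = g(6) = 4.
Hence fg = [8 3 2 5 7 1 9 6 4].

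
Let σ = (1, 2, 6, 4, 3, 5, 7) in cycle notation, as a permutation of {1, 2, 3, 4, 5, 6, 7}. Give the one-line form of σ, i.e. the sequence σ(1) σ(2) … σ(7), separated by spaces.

2 6 5 3 7 4 1

Reading each image from the cycles: 1↦2, 2↦6, 3↦5, 4↦3, 5↦7, 6↦4, 7↦1.
So the one-line form is 2 6 5 3 7 4 1.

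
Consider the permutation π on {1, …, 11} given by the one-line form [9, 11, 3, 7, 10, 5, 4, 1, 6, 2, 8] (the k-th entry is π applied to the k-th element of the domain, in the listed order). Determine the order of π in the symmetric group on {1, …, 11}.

The disjoint-cycle form of π has cycle lengths 8, 2, 1.
The order of π is the least common multiple of its cycle lengths: lcm(8, 2) = 8.

8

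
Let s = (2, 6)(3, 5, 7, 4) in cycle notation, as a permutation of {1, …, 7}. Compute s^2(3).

3 lies in the 4-cycle (3, 5, 7, 4).
Stepping 2 places around the cycle: 3 → 5 → 7.

7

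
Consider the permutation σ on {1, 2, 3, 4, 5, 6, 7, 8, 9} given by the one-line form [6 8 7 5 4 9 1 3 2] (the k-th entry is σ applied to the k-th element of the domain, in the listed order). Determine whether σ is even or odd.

odd

In disjoint-cycle form the cycle lengths are 7, 2.
A cycle is odd iff its length is even; σ has 1 even-length cycle, so sgn(σ) = (−1)^1 and σ is odd.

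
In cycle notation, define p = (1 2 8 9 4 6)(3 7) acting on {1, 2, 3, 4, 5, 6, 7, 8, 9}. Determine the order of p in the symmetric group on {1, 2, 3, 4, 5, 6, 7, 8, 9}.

6

The cycle type of p is (6, 2, 1).
Since disjoint cycles commute, ord(p) = lcm(6, 2) = 6.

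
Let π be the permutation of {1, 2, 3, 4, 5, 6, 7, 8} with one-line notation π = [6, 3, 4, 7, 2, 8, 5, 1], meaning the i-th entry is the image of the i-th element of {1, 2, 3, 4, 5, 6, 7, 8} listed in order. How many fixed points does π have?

No element satisfies π(x) = x, so there are 0 fixed points.

0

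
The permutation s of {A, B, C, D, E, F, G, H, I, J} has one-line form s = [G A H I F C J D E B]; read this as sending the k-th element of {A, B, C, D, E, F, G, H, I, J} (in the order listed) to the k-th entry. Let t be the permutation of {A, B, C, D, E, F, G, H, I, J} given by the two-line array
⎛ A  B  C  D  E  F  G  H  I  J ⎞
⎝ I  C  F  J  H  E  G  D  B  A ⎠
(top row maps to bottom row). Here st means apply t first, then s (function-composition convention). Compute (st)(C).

C

t(C) = F, then s(F) = C; composing gives (st)(C) = C.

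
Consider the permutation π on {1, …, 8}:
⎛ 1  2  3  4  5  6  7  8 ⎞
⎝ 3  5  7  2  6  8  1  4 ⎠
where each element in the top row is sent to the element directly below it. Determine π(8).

4

The entry below 8 in the array is 4, so π(8) = 4.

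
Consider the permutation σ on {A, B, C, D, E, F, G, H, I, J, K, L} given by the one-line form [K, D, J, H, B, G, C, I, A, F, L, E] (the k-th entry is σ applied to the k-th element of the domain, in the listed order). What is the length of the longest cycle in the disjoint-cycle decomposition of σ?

8

Decomposing into disjoint cycles gives (A, K, L, E, B, D, H, I)(C, J, F, G); the longest has length 8.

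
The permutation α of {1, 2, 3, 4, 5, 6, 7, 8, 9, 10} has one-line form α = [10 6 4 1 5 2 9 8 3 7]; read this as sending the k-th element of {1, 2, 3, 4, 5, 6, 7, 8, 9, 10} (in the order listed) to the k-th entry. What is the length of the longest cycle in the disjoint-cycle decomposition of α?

Decomposing into disjoint cycles gives (1 10 7 9 3 4)(2 6); the longest has length 6.

6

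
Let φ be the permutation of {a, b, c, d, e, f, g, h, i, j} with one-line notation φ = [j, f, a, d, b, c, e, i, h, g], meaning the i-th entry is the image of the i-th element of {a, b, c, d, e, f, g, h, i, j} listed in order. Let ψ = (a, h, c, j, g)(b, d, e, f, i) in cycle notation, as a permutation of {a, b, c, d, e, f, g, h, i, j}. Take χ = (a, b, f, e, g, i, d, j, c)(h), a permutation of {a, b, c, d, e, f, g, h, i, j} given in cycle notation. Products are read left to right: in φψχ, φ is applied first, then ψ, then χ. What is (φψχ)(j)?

Chase j: φ(j) = g; ψ(g) = a; χ(a) = b. Hence (φψχ)(j) = b.

b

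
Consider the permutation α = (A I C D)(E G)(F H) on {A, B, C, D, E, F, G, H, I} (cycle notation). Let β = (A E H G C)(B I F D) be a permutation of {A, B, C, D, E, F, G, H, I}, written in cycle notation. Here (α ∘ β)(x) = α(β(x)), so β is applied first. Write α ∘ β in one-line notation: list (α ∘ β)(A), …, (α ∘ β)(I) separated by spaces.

(α ∘ β)(x) = α(β(x)). Computing each image: α(β(A)) = α(E) = G, α(β(B)) = α(I) = C, α(β(C)) = α(A) = I, α(β(D)) = α(B) = B, α(β(E)) = α(H) = F, α(β(F)) = α(D) = A, α(β(G)) = α(C) = D, α(β(H)) = α(G) = E, α(β(I)) = α(F) = H.
Hence α ∘ β = [G C I B F A D E H].

G C I B F A D E H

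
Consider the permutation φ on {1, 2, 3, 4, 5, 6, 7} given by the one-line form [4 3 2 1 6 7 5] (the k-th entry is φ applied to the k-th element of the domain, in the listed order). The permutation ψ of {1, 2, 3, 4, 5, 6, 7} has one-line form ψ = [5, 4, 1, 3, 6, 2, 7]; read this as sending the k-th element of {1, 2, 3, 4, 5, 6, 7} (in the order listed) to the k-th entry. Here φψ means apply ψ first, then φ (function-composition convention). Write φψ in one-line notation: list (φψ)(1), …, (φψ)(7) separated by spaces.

(φψ)(x) = φ(ψ(x)). Computing each image: φ(ψ(1)) = φ(5) = 6, φ(ψ(2)) = φ(4) = 1, φ(ψ(3)) = φ(1) = 4, φ(ψ(4)) = φ(3) = 2, φ(ψ(5)) = φ(6) = 7, φ(ψ(6)) = φ(2) = 3, φ(ψ(7)) = φ(7) = 5.
Hence φψ = [6 1 4 2 7 3 5].

6 1 4 2 7 3 5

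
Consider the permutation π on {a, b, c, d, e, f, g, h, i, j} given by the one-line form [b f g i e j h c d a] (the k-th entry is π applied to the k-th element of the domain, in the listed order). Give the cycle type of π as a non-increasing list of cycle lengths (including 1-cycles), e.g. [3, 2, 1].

[4, 3, 2, 1]

The disjoint cycles are (a, b, f, j)(c, g, h)(d, i)(e), with lengths 4, 3, 2, 1 in non-increasing order.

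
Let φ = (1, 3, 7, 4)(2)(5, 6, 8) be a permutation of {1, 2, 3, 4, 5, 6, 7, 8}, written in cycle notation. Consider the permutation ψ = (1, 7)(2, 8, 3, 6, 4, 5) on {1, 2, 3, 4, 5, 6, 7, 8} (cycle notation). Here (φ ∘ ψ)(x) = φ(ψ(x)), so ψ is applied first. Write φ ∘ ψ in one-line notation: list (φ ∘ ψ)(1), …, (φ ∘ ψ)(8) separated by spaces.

4 5 8 6 2 1 3 7

(φ ∘ ψ)(x) = φ(ψ(x)). Computing each image: φ(ψ(1)) = φ(7) = 4, φ(ψ(2)) = φ(8) = 5, φ(ψ(3)) = φ(6) = 8, φ(ψ(4)) = φ(5) = 6, φ(ψ(5)) = φ(2) = 2, φ(ψ(6)) = φ(4) = 1, φ(ψ(7)) = φ(1) = 3, φ(ψ(8)) = φ(3) = 7.
Hence φ ∘ ψ = [4 5 8 6 2 1 3 7].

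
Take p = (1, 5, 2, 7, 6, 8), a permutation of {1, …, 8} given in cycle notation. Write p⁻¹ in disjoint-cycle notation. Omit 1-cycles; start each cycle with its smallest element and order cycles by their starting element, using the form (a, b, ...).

(1, 8, 6, 7, 2, 5)

If p sends a → b within a cycle, p⁻¹ sends b → a; equivalently, reverse each cycle.
After reversing and putting each cycle's least element first, p⁻¹ = (1, 8, 6, 7, 2, 5).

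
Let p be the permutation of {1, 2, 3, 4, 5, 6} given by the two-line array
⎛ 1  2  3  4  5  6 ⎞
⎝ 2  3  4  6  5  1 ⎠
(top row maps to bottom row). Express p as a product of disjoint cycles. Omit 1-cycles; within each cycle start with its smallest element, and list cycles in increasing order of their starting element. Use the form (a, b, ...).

From 1: 1 → 2 → 3 → 4 → 6 → 1, closing the cycle (1, 2, 3, 4, 6).
Continuing from each remaining unvisited element yields (1, 2, 3, 4, 6).

(1, 2, 3, 4, 6)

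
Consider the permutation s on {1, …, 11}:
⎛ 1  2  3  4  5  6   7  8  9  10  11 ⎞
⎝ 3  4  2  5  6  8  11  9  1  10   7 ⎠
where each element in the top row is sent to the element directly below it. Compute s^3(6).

1

Tracing 6 → 8 → … returns to 6 after 8 steps, so 6 lies in an 8-cycle (1 3 2 4 5 6 8 9).
Advancing 3 steps from 6: 6 → 8 → 9 → 1.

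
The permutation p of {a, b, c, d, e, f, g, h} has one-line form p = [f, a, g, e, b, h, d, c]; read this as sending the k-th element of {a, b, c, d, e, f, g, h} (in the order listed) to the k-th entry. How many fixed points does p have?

0

No element satisfies p(x) = x, so there are 0 fixed points.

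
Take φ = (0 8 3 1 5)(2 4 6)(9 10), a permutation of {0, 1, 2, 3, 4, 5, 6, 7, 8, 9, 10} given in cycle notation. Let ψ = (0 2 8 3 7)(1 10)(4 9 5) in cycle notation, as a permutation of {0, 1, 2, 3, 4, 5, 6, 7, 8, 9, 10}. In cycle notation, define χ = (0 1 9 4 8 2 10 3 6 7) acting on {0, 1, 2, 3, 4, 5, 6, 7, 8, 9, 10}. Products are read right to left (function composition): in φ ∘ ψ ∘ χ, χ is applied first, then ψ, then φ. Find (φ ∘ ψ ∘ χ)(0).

Chase 0: χ(0) = 1; ψ(1) = 10; φ(10) = 9. Hence (φ ∘ ψ ∘ χ)(0) = 9.

9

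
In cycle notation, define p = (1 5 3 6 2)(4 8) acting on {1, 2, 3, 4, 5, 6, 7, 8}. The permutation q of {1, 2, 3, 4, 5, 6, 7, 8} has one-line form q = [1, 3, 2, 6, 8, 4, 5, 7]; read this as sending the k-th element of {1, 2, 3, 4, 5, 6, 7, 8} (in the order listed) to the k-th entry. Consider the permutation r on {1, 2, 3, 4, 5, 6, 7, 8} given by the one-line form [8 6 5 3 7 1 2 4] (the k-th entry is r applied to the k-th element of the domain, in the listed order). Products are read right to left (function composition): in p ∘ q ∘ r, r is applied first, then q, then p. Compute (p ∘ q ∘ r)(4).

Apply the permutations in order: r(4) = 3, then q(3) = 2, then p(2) = 1. So (p ∘ q ∘ r)(4) = 1.

1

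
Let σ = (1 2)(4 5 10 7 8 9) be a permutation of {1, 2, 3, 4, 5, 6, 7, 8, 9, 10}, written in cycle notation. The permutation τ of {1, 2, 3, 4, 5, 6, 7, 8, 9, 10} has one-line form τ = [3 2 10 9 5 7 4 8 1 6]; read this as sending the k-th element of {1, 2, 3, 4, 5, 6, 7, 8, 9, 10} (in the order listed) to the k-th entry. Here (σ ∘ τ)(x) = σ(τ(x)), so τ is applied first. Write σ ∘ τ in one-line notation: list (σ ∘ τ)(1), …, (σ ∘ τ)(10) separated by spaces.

3 1 7 4 10 8 5 9 2 6

(σ ∘ τ)(x) = σ(τ(x)). Computing each image: σ(τ(1)) = σ(3) = 3, σ(τ(2)) = σ(2) = 1, σ(τ(3)) = σ(10) = 7, σ(τ(4)) = σ(9) = 4, σ(τ(5)) = σ(5) = 10, σ(τ(6)) = σ(7) = 8, σ(τ(7)) = σ(4) = 5, σ(τ(8)) = σ(8) = 9, σ(τ(9)) = σ(1) = 2, σ(τ(10)) = σ(6) = 6.
Hence σ ∘ τ = [3 1 7 4 10 8 5 9 2 6].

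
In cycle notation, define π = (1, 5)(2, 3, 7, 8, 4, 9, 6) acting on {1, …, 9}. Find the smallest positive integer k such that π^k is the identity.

14

The cycle type of π is (7, 2).
The order of π is the least common multiple of its cycle lengths: lcm(7, 2) = 14.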